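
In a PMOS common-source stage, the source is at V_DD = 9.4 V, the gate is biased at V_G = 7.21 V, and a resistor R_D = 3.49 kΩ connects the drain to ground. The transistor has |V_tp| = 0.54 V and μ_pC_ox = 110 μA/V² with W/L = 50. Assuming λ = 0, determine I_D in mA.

I_D = 2.60 mA

V_SG = V_DD − V_G = 9.4 − 7.21 = 2.19 V, so V_ov = 2.19 − 0.54 = 1.65 V.
k_p = μ_pC_ox · (W/L) = 5.5 mA/V².
Assume saturation: I_D = ½ k_p V_ov² = 0.5 × 5.5 × 1.65² = 7.49 mA, giving V_SD = V_DD − I_D R_D = 9.4 − 7.49 × 3.49 = -16.7 V.
But -16.7 V < V_ov = 1.65 V, so the device is actually in triode.
In triode I_D = k_p[V_ov V_SD − ½ V_SD²] and I_D = (V_DD − V_SD)/R_D. Equating: 9.6 V_SD² − 32.67 V_SD + 9.4 = 0, giving V_SD = 0.317 V (the root below V_ov).
I_D = (9.4 − 0.317) / 3.49 = 2.6 mA.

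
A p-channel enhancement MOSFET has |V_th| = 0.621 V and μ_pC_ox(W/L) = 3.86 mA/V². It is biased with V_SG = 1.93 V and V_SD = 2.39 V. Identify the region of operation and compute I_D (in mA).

V_ov = V_SG − |V_th| = 1.93 − 0.621 = 1.31 V.
Since V_SD = 2.39 V ≥ V_ov = 1.31 V, the device is in saturation.
I_D = ½ k_p V_ov² = 0.5 × 3.86 × 1.31² = 3.31 mA.

Saturation; I_D = 3.31 mA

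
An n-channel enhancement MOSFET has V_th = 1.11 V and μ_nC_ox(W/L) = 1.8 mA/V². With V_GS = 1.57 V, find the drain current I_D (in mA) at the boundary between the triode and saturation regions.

I_D = 0.190 mA

At the boundary V_DS = V_ov = V_GS − V_th = 1.57 − 1.11 = 0.46 V.
I_D = ½ k_n V_ov² = 0.5 × 1.8 × 0.46² = 0.19 mA.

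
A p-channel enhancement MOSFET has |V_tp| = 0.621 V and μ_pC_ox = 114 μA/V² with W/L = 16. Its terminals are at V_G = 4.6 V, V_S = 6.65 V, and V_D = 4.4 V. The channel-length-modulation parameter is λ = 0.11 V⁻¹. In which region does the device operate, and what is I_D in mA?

Saturation; I_D = 2.32 mA

V_SG = V_S − V_G = 6.65 − 4.6 = 2.05 V; V_SD = V_S − V_D = 6.65 − 4.4 = 2.25 V.
k_p = μ_pC_ox · (W/L) = 1.824 mA/V².
V_ov = V_SG − |V_tp| = 2.05 − 0.621 = 1.43 V.
Since V_SD = 2.25 V ≥ V_ov = 1.43 V, the device is in saturation.
I_D = ½ k_p V_ov² (1 + λ V_SD) = 0.5 × 1.824 × 1.43² × (1 + 0.11 × 2.25) = 2.32 mA.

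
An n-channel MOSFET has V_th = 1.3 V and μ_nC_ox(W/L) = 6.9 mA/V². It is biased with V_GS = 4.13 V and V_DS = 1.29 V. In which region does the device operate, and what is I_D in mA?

Triode; I_D = 19.4 mA

V_ov = V_GS − V_th = 4.13 − 1.3 = 2.83 V.
Since V_DS = 1.29 V < V_ov = 2.83 V, the device is in the triode region.
I_D = k_n [V_ov · V_DS − ½ V_DS²] = 6.9 × [2.83 × 1.29 − 0.5 × 1.29²] = 19.4 mA.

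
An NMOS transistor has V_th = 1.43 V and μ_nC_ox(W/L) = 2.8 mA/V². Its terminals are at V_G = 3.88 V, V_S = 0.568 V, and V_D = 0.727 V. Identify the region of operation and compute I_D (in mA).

V_GS = V_G − V_S = 3.88 − 0.568 = 3.31 V; V_DS = V_D − V_S = 0.727 − 0.568 = 0.159 V.
V_ov = V_GS − V_th = 3.31 − 1.43 = 1.88 V.
Since V_DS = 0.159 V < V_ov = 1.88 V, the device is in the triode region.
I_D = k_n [V_ov · V_DS − ½ V_DS²] = 2.8 × [1.88 × 0.159 − 0.5 × 0.159²] = 0.802 mA.

Triode; I_D = 0.802 mA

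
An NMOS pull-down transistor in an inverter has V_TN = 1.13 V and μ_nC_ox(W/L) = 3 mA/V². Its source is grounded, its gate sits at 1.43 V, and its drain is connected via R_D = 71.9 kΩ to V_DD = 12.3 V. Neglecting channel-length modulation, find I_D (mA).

V_GS = V_G = 1.43 V, so V_ov = 1.43 − 1.13 = 0.3 V.
Assume saturation: I_D = ½ k_n V_ov² = 0.5 × 3 × 0.3² = 0.135 mA, giving V_DS = V_DD − I_D R_D = 12.3 − 0.135 × 71.9 = 2.59 V.
V_DS = 2.59 V ≥ V_ov = 0.3 V, confirming saturation.

I_D = 0.135 mA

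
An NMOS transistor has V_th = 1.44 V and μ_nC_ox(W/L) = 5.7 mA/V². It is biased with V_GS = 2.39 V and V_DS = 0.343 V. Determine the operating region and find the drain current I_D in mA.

Triode; I_D = 1.52 mA

V_ov = V_GS − V_th = 2.39 − 1.44 = 0.95 V.
Since V_DS = 0.343 V < V_ov = 0.95 V, the device is in the triode region.
I_D = k_n [V_ov · V_DS − ½ V_DS²] = 5.7 × [0.95 × 0.343 − 0.5 × 0.343²] = 1.52 mA.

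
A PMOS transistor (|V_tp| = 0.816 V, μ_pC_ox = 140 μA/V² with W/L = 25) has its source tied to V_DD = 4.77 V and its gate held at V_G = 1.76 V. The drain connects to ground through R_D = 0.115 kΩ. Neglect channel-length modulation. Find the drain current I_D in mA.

I_D = 8.42 mA

V_SG = V_DD − V_G = 4.77 − 1.76 = 3.01 V, so V_ov = 3.01 − 0.816 = 2.19 V.
k_p = μ_pC_ox · (W/L) = 3.5 mA/V².
Assume saturation: I_D = ½ k_p V_ov² = 0.5 × 3.5 × 2.19² = 8.42 mA, giving V_SD = V_DD − I_D R_D = 4.77 − 8.42 × 0.115 = 3.8 V.
V_SD = 3.8 V ≥ V_ov = 2.19 V, confirming saturation.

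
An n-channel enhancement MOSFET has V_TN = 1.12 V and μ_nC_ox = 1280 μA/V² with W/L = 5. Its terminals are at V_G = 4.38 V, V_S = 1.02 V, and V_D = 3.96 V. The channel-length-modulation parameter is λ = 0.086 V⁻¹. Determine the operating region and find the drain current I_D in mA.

Saturation; I_D = 20.1 mA

V_GS = V_G − V_S = 4.38 − 1.02 = 3.36 V; V_DS = V_D − V_S = 3.96 − 1.02 = 2.94 V.
k_n = μ_nC_ox · (W/L) = 6.4 mA/V².
V_ov = V_GS − V_TN = 3.36 − 1.12 = 2.24 V.
Since V_DS = 2.94 V ≥ V_ov = 2.24 V, the device is in saturation.
I_D = ½ k_n V_ov² (1 + λ V_DS) = 0.5 × 6.4 × 2.24² × (1 + 0.086 × 2.94) = 20.1 mA.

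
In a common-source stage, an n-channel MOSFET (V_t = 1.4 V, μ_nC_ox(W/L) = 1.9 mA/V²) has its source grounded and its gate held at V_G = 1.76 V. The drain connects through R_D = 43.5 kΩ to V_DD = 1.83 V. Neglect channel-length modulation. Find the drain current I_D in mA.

I_D = 0.0406 mA

V_GS = V_G = 1.76 V, so V_ov = 1.76 − 1.4 = 0.36 V.
Assume saturation: I_D = ½ k_n V_ov² = 0.5 × 1.9 × 0.36² = 0.123 mA, giving V_DS = V_DD − I_D R_D = 1.83 − 0.123 × 43.5 = -3.53 V.
But -3.53 V < V_ov = 0.36 V, so the device is actually in triode.
In triode I_D = k_n[V_ov V_DS − ½ V_DS²] and I_D = (V_DD − V_DS)/R_D. Equating: 41.3 V_DS² − 30.75 V_DS + 1.83 = 0, giving V_DS = 0.0652 V (the root below V_ov).
I_D = (1.83 − 0.0652) / 43.5 = 0.0406 mA.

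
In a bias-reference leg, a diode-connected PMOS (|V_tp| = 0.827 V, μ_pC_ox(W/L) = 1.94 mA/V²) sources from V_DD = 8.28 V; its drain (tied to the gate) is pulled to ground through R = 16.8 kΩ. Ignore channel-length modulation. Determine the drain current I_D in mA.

With gate tied to drain, V_SG = V_SD ≥ V_SG − |V_tp|, so the device is in saturation.
KCL at the drain: ½ k_p (V_SG − |V_tp|)² = (V_DD − V_SG)/R.
Let x = V_SG − 0.827. Then 16.3 x² + x − 7.453 = 0, giving x = 0.646 V (positive root), so V_SG = 1.47 V.
I_D = (V_DD − V_SG)/R = (8.28 − 1.47) / 16.8 = 0.405 mA.

I_D = 0.405 mA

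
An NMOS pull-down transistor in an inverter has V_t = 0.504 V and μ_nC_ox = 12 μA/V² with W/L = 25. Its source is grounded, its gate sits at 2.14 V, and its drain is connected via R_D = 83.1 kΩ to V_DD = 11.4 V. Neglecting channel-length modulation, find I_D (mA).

I_D = 0.134 mA

V_GS = V_G = 2.14 V, so V_ov = 2.14 − 0.504 = 1.64 V.
k_n = μ_nC_ox · (W/L) = 0.3 mA/V².
Assume saturation: I_D = ½ k_n V_ov² = 0.5 × 0.3 × 1.64² = 0.401 mA, giving V_DS = V_DD − I_D R_D = 11.4 − 0.401 × 83.1 = -22 V.
But -22 V < V_ov = 1.64 V, so the device is actually in triode.
In triode I_D = k_n[V_ov V_DS − ½ V_DS²] and I_D = (V_DD − V_DS)/R_D. Equating: 12.5 V_DS² − 41.79 V_DS + 11.4 = 0, giving V_DS = 0.3 V (the root below V_ov).
I_D = (11.4 − 0.3) / 83.1 = 0.134 mA.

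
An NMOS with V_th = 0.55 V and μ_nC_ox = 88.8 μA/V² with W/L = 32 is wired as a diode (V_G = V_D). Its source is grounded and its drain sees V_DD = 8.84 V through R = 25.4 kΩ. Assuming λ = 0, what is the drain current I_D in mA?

With gate tied to drain, V_GS = V_DS ≥ V_GS − V_th, so the device is in saturation.
k_n = μ_nC_ox · (W/L) = 2.842 mA/V².
KCL at the drain: ½ k_n (V_GS − V_th)² = (V_DD − V_GS)/R.
Let x = V_GS − 0.55. Then 36.1 x² + x − 8.29 = 0, giving x = 0.466 V (positive root), so V_GS = 1.02 V.
I_D = (V_DD − V_GS)/R = (8.84 − 1.02) / 25.4 = 0.308 mA.

I_D = 0.308 mA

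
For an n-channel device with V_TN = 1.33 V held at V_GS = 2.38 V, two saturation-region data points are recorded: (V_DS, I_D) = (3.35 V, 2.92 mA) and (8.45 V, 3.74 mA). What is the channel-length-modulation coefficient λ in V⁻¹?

With V_GS fixed, I_D ∝ (1 + λ V_DS) in saturation, so I_D2/I_D1 = (1 + λ V_DS2)/(1 + λ V_DS1).
3.74/2.92 = 1.281 = (1 + 8.45 λ)/(1 + 3.35 λ).
Solving: λ (I_D1 V_DS2 − I_D2 V_DS1) = I_D2 − I_D1, so λ = (3.74 − 2.92) / (2.92 × 8.45 − 3.74 × 3.35) = 0.82 / 12.1 = 0.0675 V⁻¹.

λ = 0.0675 V⁻¹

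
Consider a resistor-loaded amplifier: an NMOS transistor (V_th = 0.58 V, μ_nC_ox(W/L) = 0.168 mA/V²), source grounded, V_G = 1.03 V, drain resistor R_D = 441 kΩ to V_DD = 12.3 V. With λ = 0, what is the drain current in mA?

I_D = 0.0170 mA

V_GS = V_G = 1.03 V, so V_ov = 1.03 − 0.58 = 0.45 V.
Assume saturation: I_D = ½ k_n V_ov² = 0.5 × 0.168 × 0.45² = 0.017 mA, giving V_DS = V_DD − I_D R_D = 12.3 − 0.017 × 441 = 4.8 V.
V_DS = 4.8 V ≥ V_ov = 0.45 V, confirming saturation.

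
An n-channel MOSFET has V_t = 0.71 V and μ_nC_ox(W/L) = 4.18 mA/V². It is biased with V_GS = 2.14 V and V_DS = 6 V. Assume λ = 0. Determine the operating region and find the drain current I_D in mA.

V_ov = V_GS − V_t = 2.14 − 0.71 = 1.43 V.
Since V_DS = 6 V ≥ V_ov = 1.43 V, the device is in saturation.
I_D = ½ k_n V_ov² = 0.5 × 4.18 × 1.43² = 4.27 mA.

Saturation; I_D = 4.27 mA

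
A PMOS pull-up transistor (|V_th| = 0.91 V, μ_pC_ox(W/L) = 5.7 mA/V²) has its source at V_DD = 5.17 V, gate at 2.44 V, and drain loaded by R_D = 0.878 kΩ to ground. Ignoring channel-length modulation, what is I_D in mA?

I_D = 5.20 mA

V_SG = V_DD − V_G = 5.17 − 2.44 = 2.73 V, so V_ov = 2.73 − 0.91 = 1.82 V.
Assume saturation: I_D = ½ k_p V_ov² = 0.5 × 5.7 × 1.82² = 9.44 mA, giving V_SD = V_DD − I_D R_D = 5.17 − 9.44 × 0.878 = -3.12 V.
But -3.12 V < V_ov = 1.82 V, so the device is actually in triode.
In triode I_D = k_p[V_ov V_SD − ½ V_SD²] and I_D = (V_DD − V_SD)/R_D. Equating: 2.5 V_SD² − 10.11 V_SD + 5.17 = 0, giving V_SD = 0.601 V (the root below V_ov).
I_D = (5.17 − 0.601) / 0.878 = 5.2 mA.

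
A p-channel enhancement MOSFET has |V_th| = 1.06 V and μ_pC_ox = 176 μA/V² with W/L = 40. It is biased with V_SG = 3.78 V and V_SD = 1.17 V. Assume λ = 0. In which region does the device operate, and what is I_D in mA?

k_p = μ_pC_ox · (W/L) = 7.04 mA/V².
V_ov = V_SG − |V_th| = 3.78 − 1.06 = 2.72 V.
Since V_SD = 1.17 V < V_ov = 2.72 V, the device is in the triode region.
I_D = k_p [V_ov · V_SD − ½ V_SD²] = 7.04 × [2.72 × 1.17 − 0.5 × 1.17²] = 17.6 mA.

Triode; I_D = 17.6 mA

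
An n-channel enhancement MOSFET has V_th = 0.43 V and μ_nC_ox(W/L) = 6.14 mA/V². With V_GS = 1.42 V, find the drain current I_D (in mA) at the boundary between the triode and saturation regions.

I_D = 3.01 mA

At the boundary V_DS = V_ov = V_GS − V_th = 1.42 − 0.43 = 0.99 V.
I_D = ½ k_n V_ov² = 0.5 × 6.14 × 0.99² = 3.01 mA.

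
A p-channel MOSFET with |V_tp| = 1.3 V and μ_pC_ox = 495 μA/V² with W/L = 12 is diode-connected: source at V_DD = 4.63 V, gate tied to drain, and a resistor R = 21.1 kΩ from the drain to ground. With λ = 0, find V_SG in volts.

V_SG = 1.52 V

With gate tied to drain, V_SG = V_SD ≥ V_SG − |V_tp|, so the device is in saturation.
k_p = μ_pC_ox · (W/L) = 5.94 mA/V².
KCL at the drain: ½ k_p (V_SG − |V_tp|)² = (V_DD − V_SG)/R.
Let x = V_SG − 1.3. Then 62.7 x² + x − 3.33 = 0, giving x = 0.223 V (positive root), so V_SG = 1.52 V.
I_D = (V_DD − V_SG)/R = (4.63 − 1.52) / 21.1 = 0.147 mA.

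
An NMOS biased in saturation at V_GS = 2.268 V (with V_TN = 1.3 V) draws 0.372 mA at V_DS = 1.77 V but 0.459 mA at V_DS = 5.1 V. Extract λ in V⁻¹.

With V_GS fixed, I_D ∝ (1 + λ V_DS) in saturation, so I_D2/I_D1 = (1 + λ V_DS2)/(1 + λ V_DS1).
0.459/0.372 = 1.234 = (1 + 5.1 λ)/(1 + 1.77 λ).
Solving: λ (I_D1 V_DS2 − I_D2 V_DS1) = I_D2 − I_D1, so λ = (0.459 − 0.372) / (0.372 × 5.1 − 0.459 × 1.77) = 0.087 / 1.08 = 0.0802 V⁻¹.

λ = 0.0802 V⁻¹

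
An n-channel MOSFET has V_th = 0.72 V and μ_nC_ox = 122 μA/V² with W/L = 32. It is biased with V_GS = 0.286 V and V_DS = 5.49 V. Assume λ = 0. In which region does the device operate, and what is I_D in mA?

V_GS = 0.286 V < V_th = 0.72 V, so the transistor is in cutoff.

Cutoff; I_D = 0 mA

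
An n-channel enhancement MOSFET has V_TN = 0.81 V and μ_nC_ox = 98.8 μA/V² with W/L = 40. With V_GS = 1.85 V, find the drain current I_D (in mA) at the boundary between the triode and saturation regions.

I_D = 2.14 mA

At the boundary V_DS = V_ov = V_GS − V_TN = 1.85 − 0.81 = 1.04 V.
k_n = μ_nC_ox · (W/L) = 3.952 mA/V².
I_D = ½ k_n V_ov² = 0.5 × 3.952 × 1.04² = 2.14 mA.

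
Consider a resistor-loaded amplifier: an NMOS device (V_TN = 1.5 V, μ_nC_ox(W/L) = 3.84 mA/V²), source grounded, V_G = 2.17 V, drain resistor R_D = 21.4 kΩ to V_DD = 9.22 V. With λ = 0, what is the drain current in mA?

I_D = 0.422 mA

V_GS = V_G = 2.17 V, so V_ov = 2.17 − 1.5 = 0.67 V.
Assume saturation: I_D = ½ k_n V_ov² = 0.5 × 3.84 × 0.67² = 0.862 mA, giving V_DS = V_DD − I_D R_D = 9.22 − 0.862 × 21.4 = -9.22 V.
But -9.22 V < V_ov = 0.67 V, so the device is actually in triode.
In triode I_D = k_n[V_ov V_DS − ½ V_DS²] and I_D = (V_DD − V_DS)/R_D. Equating: 41.1 V_DS² − 56.06 V_DS + 9.22 = 0, giving V_DS = 0.191 V (the root below V_ov).
I_D = (9.22 − 0.191) / 21.4 = 0.422 mA.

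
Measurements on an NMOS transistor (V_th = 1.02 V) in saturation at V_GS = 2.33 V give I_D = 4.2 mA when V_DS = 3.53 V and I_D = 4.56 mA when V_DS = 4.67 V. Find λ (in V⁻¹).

λ = 0.102 V⁻¹

With V_GS fixed, I_D ∝ (1 + λ V_DS) in saturation, so I_D2/I_D1 = (1 + λ V_DS2)/(1 + λ V_DS1).
4.56/4.2 = 1.086 = (1 + 4.67 λ)/(1 + 3.53 λ).
Solving: λ (I_D1 V_DS2 − I_D2 V_DS1) = I_D2 − I_D1, so λ = (4.56 − 4.2) / (4.2 × 4.67 − 4.56 × 3.53) = 0.36 / 3.52 = 0.102 V⁻¹.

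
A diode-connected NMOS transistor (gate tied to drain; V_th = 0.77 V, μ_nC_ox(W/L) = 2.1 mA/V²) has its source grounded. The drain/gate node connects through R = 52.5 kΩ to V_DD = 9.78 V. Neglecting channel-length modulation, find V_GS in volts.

With gate tied to drain, V_GS = V_DS ≥ V_GS − V_th, so the device is in saturation.
KCL at the drain: ½ k_n (V_GS − V_th)² = (V_DD − V_GS)/R.
Let x = V_GS − 0.77. Then 55.1 x² + x − 9.01 = 0, giving x = 0.395 V (positive root), so V_GS = 1.17 V.
I_D = (V_DD − V_GS)/R = (9.78 − 1.17) / 52.5 = 0.164 mA.

V_GS = 1.17 V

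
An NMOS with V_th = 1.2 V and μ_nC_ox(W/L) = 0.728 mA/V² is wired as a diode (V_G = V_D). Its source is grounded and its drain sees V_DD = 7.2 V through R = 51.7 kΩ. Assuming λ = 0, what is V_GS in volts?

V_GS = 1.74 V

With gate tied to drain, V_GS = V_DS ≥ V_GS − V_th, so the device is in saturation.
KCL at the drain: ½ k_n (V_GS − V_th)² = (V_DD − V_GS)/R.
Let x = V_GS − 1.2. Then 18.8 x² + x − 6 = 0, giving x = 0.539 V (positive root), so V_GS = 1.74 V.
I_D = (V_DD − V_GS)/R = (7.2 − 1.74) / 51.7 = 0.106 mA.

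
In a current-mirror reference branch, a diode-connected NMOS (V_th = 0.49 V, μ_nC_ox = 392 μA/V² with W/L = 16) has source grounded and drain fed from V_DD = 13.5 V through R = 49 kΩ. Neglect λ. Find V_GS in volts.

With gate tied to drain, V_GS = V_DS ≥ V_GS − V_th, so the device is in saturation.
k_n = μ_nC_ox · (W/L) = 6.272 mA/V².
KCL at the drain: ½ k_n (V_GS − V_th)² = (V_DD − V_GS)/R.
Let x = V_GS − 0.49. Then 154 x² + x − 13.01 = 0, giving x = 0.288 V (positive root), so V_GS = 0.778 V.
I_D = (V_DD − V_GS)/R = (13.5 − 0.778) / 49 = 0.26 mA.

V_GS = 0.778 V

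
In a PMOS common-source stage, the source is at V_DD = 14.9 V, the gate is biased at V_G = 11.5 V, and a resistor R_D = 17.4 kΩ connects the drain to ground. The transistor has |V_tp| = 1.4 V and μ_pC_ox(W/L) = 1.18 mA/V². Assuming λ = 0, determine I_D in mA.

I_D = 0.834 mA

V_SG = V_DD − V_G = 14.9 − 11.5 = 3.4 V, so V_ov = 3.4 − 1.4 = 2 V.
Assume saturation: I_D = ½ k_p V_ov² = 0.5 × 1.18 × 2² = 2.36 mA, giving V_SD = V_DD − I_D R_D = 14.9 − 2.36 × 17.4 = -26.2 V.
But -26.2 V < V_ov = 2 V, so the device is actually in triode.
In triode I_D = k_p[V_ov V_SD − ½ V_SD²] and I_D = (V_DD − V_SD)/R_D. Equating: 10.3 V_SD² − 42.06 V_SD + 14.9 = 0, giving V_SD = 0.392 V (the root below V_ov).
I_D = (14.9 − 0.392) / 17.4 = 0.834 mA.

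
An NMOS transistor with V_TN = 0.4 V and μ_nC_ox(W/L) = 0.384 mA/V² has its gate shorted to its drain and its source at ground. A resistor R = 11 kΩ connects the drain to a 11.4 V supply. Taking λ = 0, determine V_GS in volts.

With gate tied to drain, V_GS = V_DS ≥ V_GS − V_TN, so the device is in saturation.
KCL at the drain: ½ k_n (V_GS − V_TN)² = (V_DD − V_GS)/R.
Let x = V_GS − 0.4. Then 2.11 x² + x − 11 = 0, giving x = 2.06 V (positive root), so V_GS = 2.46 V.
I_D = (V_DD − V_GS)/R = (11.4 − 2.46) / 11 = 0.813 mA.

V_GS = 2.46 V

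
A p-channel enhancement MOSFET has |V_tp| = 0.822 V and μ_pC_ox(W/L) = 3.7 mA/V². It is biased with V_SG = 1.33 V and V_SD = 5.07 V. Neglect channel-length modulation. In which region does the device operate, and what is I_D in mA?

Saturation; I_D = 0.477 mA

V_ov = V_SG − |V_tp| = 1.33 − 0.822 = 0.508 V.
Since V_SD = 5.07 V ≥ V_ov = 0.508 V, the device is in saturation.
I_D = ½ k_p V_ov² = 0.5 × 3.7 × 0.508² = 0.477 mA.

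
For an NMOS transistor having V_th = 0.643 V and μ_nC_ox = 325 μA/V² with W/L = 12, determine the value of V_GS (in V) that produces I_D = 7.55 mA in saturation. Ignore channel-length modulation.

V_GS = 2.61 V

k_n = μ_nC_ox · (W/L) = 3.9 mA/V².
In saturation I_D = ½ k_n (V_GS − V_th)², so V_GS − V_th = √(2 I_D / k_n) = √(2 × 7.55 / 3.9) = 1.97 V.
V_GS = 0.643 + 1.97 = 2.61 V.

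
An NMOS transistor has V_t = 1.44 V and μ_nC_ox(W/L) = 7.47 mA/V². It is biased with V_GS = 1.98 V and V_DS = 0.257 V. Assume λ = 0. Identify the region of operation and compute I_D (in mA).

Triode; I_D = 0.790 mA

V_ov = V_GS − V_t = 1.98 − 1.44 = 0.54 V.
Since V_DS = 0.257 V < V_ov = 0.54 V, the device is in the triode region.
I_D = k_n [V_ov · V_DS − ½ V_DS²] = 7.47 × [0.54 × 0.257 − 0.5 × 0.257²] = 0.79 mA.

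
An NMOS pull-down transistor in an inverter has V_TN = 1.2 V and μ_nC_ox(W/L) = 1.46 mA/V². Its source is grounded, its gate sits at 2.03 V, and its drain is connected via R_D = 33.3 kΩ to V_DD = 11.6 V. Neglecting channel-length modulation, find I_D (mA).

I_D = 0.338 mA

V_GS = V_G = 2.03 V, so V_ov = 2.03 − 1.2 = 0.83 V.
Assume saturation: I_D = ½ k_n V_ov² = 0.5 × 1.46 × 0.83² = 0.503 mA, giving V_DS = V_DD − I_D R_D = 11.6 − 0.503 × 33.3 = -5.15 V.
But -5.15 V < V_ov = 0.83 V, so the device is actually in triode.
In triode I_D = k_n[V_ov V_DS − ½ V_DS²] and I_D = (V_DD − V_DS)/R_D. Equating: 24.3 V_DS² − 41.35 V_DS + 11.6 = 0, giving V_DS = 0.354 V (the root below V_ov).
I_D = (11.6 − 0.354) / 33.3 = 0.338 mA.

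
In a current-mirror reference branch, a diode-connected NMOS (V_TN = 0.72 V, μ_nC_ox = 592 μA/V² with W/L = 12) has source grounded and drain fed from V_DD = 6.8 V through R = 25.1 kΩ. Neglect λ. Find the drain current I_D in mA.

With gate tied to drain, V_GS = V_DS ≥ V_GS − V_TN, so the device is in saturation.
k_n = μ_nC_ox · (W/L) = 7.104 mA/V².
KCL at the drain: ½ k_n (V_GS − V_TN)² = (V_DD − V_GS)/R.
Let x = V_GS − 0.72. Then 89.2 x² + x − 6.08 = 0, giving x = 0.256 V (positive root), so V_GS = 0.976 V.
I_D = (V_DD − V_GS)/R = (6.8 − 0.976) / 25.1 = 0.232 mA.

I_D = 0.232 mA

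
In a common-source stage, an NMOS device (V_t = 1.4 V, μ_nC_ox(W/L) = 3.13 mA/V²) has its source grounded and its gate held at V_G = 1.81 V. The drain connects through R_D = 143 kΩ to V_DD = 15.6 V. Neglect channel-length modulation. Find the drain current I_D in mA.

V_GS = V_G = 1.81 V, so V_ov = 1.81 − 1.4 = 0.41 V.
Assume saturation: I_D = ½ k_n V_ov² = 0.5 × 3.13 × 0.41² = 0.263 mA, giving V_DS = V_DD − I_D R_D = 15.6 − 0.263 × 143 = -22 V.
But -22 V < V_ov = 0.41 V, so the device is actually in triode.
In triode I_D = k_n[V_ov V_DS − ½ V_DS²] and I_D = (V_DD − V_DS)/R_D. Equating: 224 V_DS² − 184.5 V_DS + 15.6 = 0, giving V_DS = 0.0956 V (the root below V_ov).
I_D = (15.6 − 0.0956) / 143 = 0.108 mA.

I_D = 0.108 mA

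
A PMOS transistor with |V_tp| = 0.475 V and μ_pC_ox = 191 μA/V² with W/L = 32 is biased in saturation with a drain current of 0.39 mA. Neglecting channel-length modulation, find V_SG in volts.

V_SG = 0.832 V

k_p = μ_pC_ox · (W/L) = 6.112 mA/V².
In saturation I_D = ½ k_p (V_SG − |V_tp|)², so V_SG − |V_tp| = √(2 I_D / k_p) = √(2 × 0.39 / 6.112) = 0.357 V.
V_SG = 0.475 + 0.357 = 0.832 V.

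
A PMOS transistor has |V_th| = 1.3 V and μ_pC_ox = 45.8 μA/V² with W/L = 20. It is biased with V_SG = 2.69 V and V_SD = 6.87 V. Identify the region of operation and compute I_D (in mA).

Saturation; I_D = 0.885 mA

k_p = μ_pC_ox · (W/L) = 0.916 mA/V².
V_ov = V_SG − |V_th| = 2.69 − 1.3 = 1.39 V.
Since V_SD = 6.87 V ≥ V_ov = 1.39 V, the device is in saturation.
I_D = ½ k_p V_ov² = 0.5 × 0.916 × 1.39² = 0.885 mA.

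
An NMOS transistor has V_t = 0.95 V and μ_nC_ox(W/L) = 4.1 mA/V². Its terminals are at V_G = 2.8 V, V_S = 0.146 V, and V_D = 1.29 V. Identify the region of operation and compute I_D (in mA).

V_GS = V_G − V_S = 2.8 − 0.146 = 2.65 V; V_DS = V_D − V_S = 1.29 − 0.146 = 1.14 V.
V_ov = V_GS − V_t = 2.65 − 0.95 = 1.7 V.
Since V_DS = 1.14 V < V_ov = 1.7 V, the device is in the triode region.
I_D = k_n [V_ov · V_DS − ½ V_DS²] = 4.1 × [1.7 × 1.14 − 0.5 × 1.14²] = 5.31 mA.

Triode; I_D = 5.31 mA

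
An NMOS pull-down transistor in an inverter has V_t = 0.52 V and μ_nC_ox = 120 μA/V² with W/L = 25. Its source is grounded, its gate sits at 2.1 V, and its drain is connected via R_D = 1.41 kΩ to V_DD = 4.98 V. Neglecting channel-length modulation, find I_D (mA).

V_GS = V_G = 2.1 V, so V_ov = 2.1 − 0.52 = 1.58 V.
k_n = μ_nC_ox · (W/L) = 3 mA/V².
Assume saturation: I_D = ½ k_n V_ov² = 0.5 × 3 × 1.58² = 3.74 mA, giving V_DS = V_DD − I_D R_D = 4.98 − 3.74 × 1.41 = -0.3 V.
But -0.3 V < V_ov = 1.58 V, so the device is actually in triode.
In triode I_D = k_n[V_ov V_DS − ½ V_DS²] and I_D = (V_DD − V_DS)/R_D. Equating: 2.11 V_DS² − 7.683 V_DS + 4.98 = 0, giving V_DS = 0.844 V (the root below V_ov).
I_D = (4.98 − 0.844) / 1.41 = 2.93 mA.

I_D = 2.93 mA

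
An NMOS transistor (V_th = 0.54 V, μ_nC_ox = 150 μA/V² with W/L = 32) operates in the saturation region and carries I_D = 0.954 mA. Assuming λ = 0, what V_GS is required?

k_n = μ_nC_ox · (W/L) = 4.8 mA/V².
In saturation I_D = ½ k_n (V_GS − V_th)², so V_GS − V_th = √(2 I_D / k_n) = √(2 × 0.954 / 4.8) = 0.63 V.
V_GS = 0.54 + 0.63 = 1.17 V.

V_GS = 1.17 V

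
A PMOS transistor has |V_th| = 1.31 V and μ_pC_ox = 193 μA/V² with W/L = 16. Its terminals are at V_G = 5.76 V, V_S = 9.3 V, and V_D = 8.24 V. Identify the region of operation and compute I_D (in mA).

V_SG = V_S − V_G = 9.3 − 5.76 = 3.54 V; V_SD = V_S − V_D = 9.3 − 8.24 = 1.06 V.
k_p = μ_pC_ox · (W/L) = 3.088 mA/V².
V_ov = V_SG − |V_th| = 3.54 − 1.31 = 2.23 V.
Since V_SD = 1.06 V < V_ov = 2.23 V, the device is in the triode region.
I_D = k_p [V_ov · V_SD − ½ V_SD²] = 3.088 × [2.23 × 1.06 − 0.5 × 1.06²] = 5.56 mA.

Triode; I_D = 5.56 mA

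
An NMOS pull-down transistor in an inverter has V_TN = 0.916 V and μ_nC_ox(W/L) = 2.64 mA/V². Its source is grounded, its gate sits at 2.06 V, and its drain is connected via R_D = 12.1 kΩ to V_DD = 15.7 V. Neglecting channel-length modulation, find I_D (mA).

V_GS = V_G = 2.06 V, so V_ov = 2.06 − 0.916 = 1.14 V.
Assume saturation: I_D = ½ k_n V_ov² = 0.5 × 2.64 × 1.14² = 1.73 mA, giving V_DS = V_DD − I_D R_D = 15.7 − 1.73 × 12.1 = -5.2 V.
But -5.2 V < V_ov = 1.14 V, so the device is actually in triode.
In triode I_D = k_n[V_ov V_DS − ½ V_DS²] and I_D = (V_DD − V_DS)/R_D. Equating: 16 V_DS² − 37.54 V_DS + 15.7 = 0, giving V_DS = 0.544 V (the root below V_ov).
I_D = (15.7 − 0.544) / 12.1 = 1.25 mA.

I_D = 1.25 mA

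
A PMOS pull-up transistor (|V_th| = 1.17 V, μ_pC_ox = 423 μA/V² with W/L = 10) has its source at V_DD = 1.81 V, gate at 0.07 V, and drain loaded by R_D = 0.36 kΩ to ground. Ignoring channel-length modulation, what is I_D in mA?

V_SG = V_DD − V_G = 1.81 − 0.07 = 1.74 V, so V_ov = 1.74 − 1.17 = 0.57 V.
k_p = μ_pC_ox · (W/L) = 4.23 mA/V².
Assume saturation: I_D = ½ k_p V_ov² = 0.5 × 4.23 × 0.57² = 0.687 mA, giving V_SD = V_DD − I_D R_D = 1.81 − 0.687 × 0.36 = 1.56 V.
V_SD = 1.56 V ≥ V_ov = 0.57 V, confirming saturation.

I_D = 0.687 mA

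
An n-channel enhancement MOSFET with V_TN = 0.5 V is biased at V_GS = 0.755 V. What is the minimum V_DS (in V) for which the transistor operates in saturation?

V_DS,sat = 0.255 V

The boundary between triode and saturation is V_DS = V_GS − V_TN = V_ov.
V_ov = 0.755 − 0.5 = 0.255 V.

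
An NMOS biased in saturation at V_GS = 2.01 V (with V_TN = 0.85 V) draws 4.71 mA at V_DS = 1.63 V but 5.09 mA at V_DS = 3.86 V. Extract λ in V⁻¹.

λ = 0.0384 V⁻¹

With V_GS fixed, I_D ∝ (1 + λ V_DS) in saturation, so I_D2/I_D1 = (1 + λ V_DS2)/(1 + λ V_DS1).
5.09/4.71 = 1.081 = (1 + 3.86 λ)/(1 + 1.63 λ).
Solving: λ (I_D1 V_DS2 − I_D2 V_DS1) = I_D2 − I_D1, so λ = (5.09 − 4.71) / (4.71 × 3.86 − 5.09 × 1.63) = 0.38 / 9.88 = 0.0384 V⁻¹.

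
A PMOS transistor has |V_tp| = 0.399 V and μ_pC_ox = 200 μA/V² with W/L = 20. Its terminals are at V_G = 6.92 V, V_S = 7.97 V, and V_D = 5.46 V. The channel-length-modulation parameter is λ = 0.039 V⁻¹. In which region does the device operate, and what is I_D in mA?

Saturation; I_D = 0.931 mA

V_SG = V_S − V_G = 7.97 − 6.92 = 1.05 V; V_SD = V_S − V_D = 7.97 − 5.46 = 2.51 V.
k_p = μ_pC_ox · (W/L) = 4 mA/V².
V_ov = V_SG − |V_tp| = 1.05 − 0.399 = 0.651 V.
Since V_SD = 2.51 V ≥ V_ov = 0.651 V, the device is in saturation.
I_D = ½ k_p V_ov² (1 + λ V_SD) = 0.5 × 4 × 0.651² × (1 + 0.039 × 2.51) = 0.931 mA.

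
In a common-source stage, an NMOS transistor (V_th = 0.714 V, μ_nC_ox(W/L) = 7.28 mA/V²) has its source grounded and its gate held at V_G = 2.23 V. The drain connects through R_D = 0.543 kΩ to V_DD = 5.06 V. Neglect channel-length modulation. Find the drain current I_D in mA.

I_D = 7.45 mA

V_GS = V_G = 2.23 V, so V_ov = 2.23 − 0.714 = 1.52 V.
Assume saturation: I_D = ½ k_n V_ov² = 0.5 × 7.28 × 1.52² = 8.37 mA, giving V_DS = V_DD − I_D R_D = 5.06 − 8.37 × 0.543 = 0.517 V.
But 0.517 V < V_ov = 1.52 V, so the device is actually in triode.
In triode I_D = k_n[V_ov V_DS − ½ V_DS²] and I_D = (V_DD − V_DS)/R_D. Equating: 1.98 V_DS² − 6.993 V_DS + 5.06 = 0, giving V_DS = 1.01 V (the root below V_ov).
I_D = (5.06 − 1.01) / 0.543 = 7.45 mA.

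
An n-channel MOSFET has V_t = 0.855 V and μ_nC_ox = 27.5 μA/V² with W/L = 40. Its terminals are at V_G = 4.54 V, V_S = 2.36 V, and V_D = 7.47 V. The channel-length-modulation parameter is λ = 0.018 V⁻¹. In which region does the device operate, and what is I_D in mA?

Saturation; I_D = 1.05 mA

V_GS = V_G − V_S = 4.54 − 2.36 = 2.18 V; V_DS = V_D − V_S = 7.47 − 2.36 = 5.11 V.
k_n = μ_nC_ox · (W/L) = 1.1 mA/V².
V_ov = V_GS − V_t = 2.18 − 0.855 = 1.33 V.
Since V_DS = 5.11 V ≥ V_ov = 1.33 V, the device is in saturation.
I_D = ½ k_n V_ov² (1 + λ V_DS) = 0.5 × 1.1 × 1.33² × (1 + 0.018 × 5.11) = 1.05 mA.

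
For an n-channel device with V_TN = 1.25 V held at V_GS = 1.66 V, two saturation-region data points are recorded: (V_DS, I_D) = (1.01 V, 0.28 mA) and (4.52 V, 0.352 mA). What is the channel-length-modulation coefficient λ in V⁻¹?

λ = 0.0791 V⁻¹

With V_GS fixed, I_D ∝ (1 + λ V_DS) in saturation, so I_D2/I_D1 = (1 + λ V_DS2)/(1 + λ V_DS1).
0.352/0.28 = 1.257 = (1 + 4.52 λ)/(1 + 1.01 λ).
Solving: λ (I_D1 V_DS2 − I_D2 V_DS1) = I_D2 − I_D1, so λ = (0.352 − 0.28) / (0.28 × 4.52 − 0.352 × 1.01) = 0.072 / 0.91 = 0.0791 V⁻¹.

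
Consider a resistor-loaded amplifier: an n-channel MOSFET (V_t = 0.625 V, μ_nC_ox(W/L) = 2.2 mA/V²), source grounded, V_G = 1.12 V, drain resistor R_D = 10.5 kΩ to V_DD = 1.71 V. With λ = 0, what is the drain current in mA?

V_GS = V_G = 1.12 V, so V_ov = 1.12 − 0.625 = 0.495 V.
Assume saturation: I_D = ½ k_n V_ov² = 0.5 × 2.2 × 0.495² = 0.27 mA, giving V_DS = V_DD − I_D R_D = 1.71 − 0.27 × 10.5 = -1.12 V.
But -1.12 V < V_ov = 0.495 V, so the device is actually in triode.
In triode I_D = k_n[V_ov V_DS − ½ V_DS²] and I_D = (V_DD − V_DS)/R_D. Equating: 11.6 V_DS² − 12.43 V_DS + 1.71 = 0, giving V_DS = 0.162 V (the root below V_ov).
I_D = (1.71 − 0.162) / 10.5 = 0.147 mA.

I_D = 0.147 mA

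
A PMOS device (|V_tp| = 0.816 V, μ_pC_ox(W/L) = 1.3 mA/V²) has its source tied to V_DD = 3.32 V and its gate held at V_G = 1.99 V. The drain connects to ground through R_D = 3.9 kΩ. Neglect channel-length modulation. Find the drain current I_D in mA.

I_D = 0.172 mA

V_SG = V_DD − V_G = 3.32 − 1.99 = 1.33 V, so V_ov = 1.33 − 0.816 = 0.514 V.
Assume saturation: I_D = ½ k_p V_ov² = 0.5 × 1.3 × 0.514² = 0.172 mA, giving V_SD = V_DD − I_D R_D = 3.32 − 0.172 × 3.9 = 2.65 V.
V_SD = 2.65 V ≥ V_ov = 0.514 V, confirming saturation.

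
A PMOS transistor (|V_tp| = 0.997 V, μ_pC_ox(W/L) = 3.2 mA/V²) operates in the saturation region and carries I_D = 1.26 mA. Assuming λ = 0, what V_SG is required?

In saturation I_D = ½ k_p (V_SG − |V_tp|)², so V_SG − |V_tp| = √(2 I_D / k_p) = √(2 × 1.26 / 3.2) = 0.887 V.
V_SG = 0.997 + 0.887 = 1.88 V.

V_SG = 1.88 V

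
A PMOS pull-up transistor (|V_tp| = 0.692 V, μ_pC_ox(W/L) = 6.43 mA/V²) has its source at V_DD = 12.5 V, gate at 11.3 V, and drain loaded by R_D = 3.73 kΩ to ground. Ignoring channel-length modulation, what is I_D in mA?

V_SG = V_DD − V_G = 12.5 − 11.3 = 1.2 V, so V_ov = 1.2 − 0.692 = 0.508 V.
Assume saturation: I_D = ½ k_p V_ov² = 0.5 × 6.43 × 0.508² = 0.83 mA, giving V_SD = V_DD − I_D R_D = 12.5 − 0.83 × 3.73 = 9.41 V.
V_SD = 9.41 V ≥ V_ov = 0.508 V, confirming saturation.

I_D = 0.830 mA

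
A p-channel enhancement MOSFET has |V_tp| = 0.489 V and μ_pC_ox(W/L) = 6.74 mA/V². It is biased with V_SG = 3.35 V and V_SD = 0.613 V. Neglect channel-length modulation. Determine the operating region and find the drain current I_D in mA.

Triode; I_D = 10.6 mA

V_ov = V_SG − |V_tp| = 3.35 − 0.489 = 2.86 V.
Since V_SD = 0.613 V < V_ov = 2.86 V, the device is in the triode region.
I_D = k_p [V_ov · V_SD − ½ V_SD²] = 6.74 × [2.86 × 0.613 − 0.5 × 0.613²] = 10.6 mA.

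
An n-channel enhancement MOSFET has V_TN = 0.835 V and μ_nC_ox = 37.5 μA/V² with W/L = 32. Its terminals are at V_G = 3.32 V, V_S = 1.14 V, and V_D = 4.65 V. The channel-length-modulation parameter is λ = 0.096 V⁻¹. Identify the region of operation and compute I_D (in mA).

V_GS = V_G − V_S = 3.32 − 1.14 = 2.18 V; V_DS = V_D − V_S = 4.65 − 1.14 = 3.51 V.
k_n = μ_nC_ox · (W/L) = 1.2 mA/V².
V_ov = V_GS − V_TN = 2.18 − 0.835 = 1.34 V.
Since V_DS = 3.51 V ≥ V_ov = 1.34 V, the device is in saturation.
I_D = ½ k_n V_ov² (1 + λ V_DS) = 0.5 × 1.2 × 1.34² × (1 + 0.096 × 3.51) = 1.45 mA.

Saturation; I_D = 1.45 mA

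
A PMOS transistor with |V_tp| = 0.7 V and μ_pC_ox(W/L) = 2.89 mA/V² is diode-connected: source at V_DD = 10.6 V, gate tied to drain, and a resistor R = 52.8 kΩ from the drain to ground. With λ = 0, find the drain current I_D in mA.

With gate tied to drain, V_SG = V_SD ≥ V_SG − |V_tp|, so the device is in saturation.
KCL at the drain: ½ k_p (V_SG − |V_tp|)² = (V_DD − V_SG)/R.
Let x = V_SG − 0.7. Then 76.3 x² + x − 9.9 = 0, giving x = 0.354 V (positive root), so V_SG = 1.05 V.
I_D = (V_DD − V_SG)/R = (10.6 − 1.05) / 52.8 = 0.181 mA.

I_D = 0.181 mA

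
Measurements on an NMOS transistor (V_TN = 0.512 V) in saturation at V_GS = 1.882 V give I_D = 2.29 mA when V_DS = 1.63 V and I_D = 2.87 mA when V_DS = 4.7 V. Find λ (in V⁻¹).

λ = 0.0953 V⁻¹

With V_GS fixed, I_D ∝ (1 + λ V_DS) in saturation, so I_D2/I_D1 = (1 + λ V_DS2)/(1 + λ V_DS1).
2.87/2.29 = 1.253 = (1 + 4.7 λ)/(1 + 1.63 λ).
Solving: λ (I_D1 V_DS2 − I_D2 V_DS1) = I_D2 − I_D1, so λ = (2.87 − 2.29) / (2.29 × 4.7 − 2.87 × 1.63) = 0.58 / 6.08 = 0.0953 V⁻¹.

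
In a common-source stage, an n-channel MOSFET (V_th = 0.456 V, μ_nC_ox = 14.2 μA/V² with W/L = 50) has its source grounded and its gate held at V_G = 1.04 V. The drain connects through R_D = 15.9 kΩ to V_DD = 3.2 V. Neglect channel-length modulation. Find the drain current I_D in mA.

I_D = 0.121 mA

V_GS = V_G = 1.04 V, so V_ov = 1.04 − 0.456 = 0.584 V.
k_n = μ_nC_ox · (W/L) = 0.71 mA/V².
Assume saturation: I_D = ½ k_n V_ov² = 0.5 × 0.71 × 0.584² = 0.121 mA, giving V_DS = V_DD − I_D R_D = 3.2 − 0.121 × 15.9 = 1.27 V.
V_DS = 1.27 V ≥ V_ov = 0.584 V, confirming saturation.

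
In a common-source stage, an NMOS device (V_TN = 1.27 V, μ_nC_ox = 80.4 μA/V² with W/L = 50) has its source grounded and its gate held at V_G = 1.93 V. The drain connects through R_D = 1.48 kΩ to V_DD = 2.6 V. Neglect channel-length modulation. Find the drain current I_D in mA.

I_D = 0.876 mA

V_GS = V_G = 1.93 V, so V_ov = 1.93 − 1.27 = 0.66 V.
k_n = μ_nC_ox · (W/L) = 4.02 mA/V².
Assume saturation: I_D = ½ k_n V_ov² = 0.5 × 4.02 × 0.66² = 0.876 mA, giving V_DS = V_DD − I_D R_D = 2.6 − 0.876 × 1.48 = 1.3 V.
V_DS = 1.3 V ≥ V_ov = 0.66 V, confirming saturation.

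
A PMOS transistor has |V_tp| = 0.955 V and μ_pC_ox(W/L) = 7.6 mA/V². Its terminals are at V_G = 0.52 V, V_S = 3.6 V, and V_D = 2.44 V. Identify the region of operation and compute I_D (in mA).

V_SG = V_S − V_G = 3.6 − 0.52 = 3.08 V; V_SD = V_S − V_D = 3.6 − 2.44 = 1.16 V.
V_ov = V_SG − |V_tp| = 3.08 − 0.955 = 2.12 V.
Since V_SD = 1.16 V < V_ov = 2.12 V, the device is in the triode region.
I_D = k_p [V_ov · V_SD − ½ V_SD²] = 7.6 × [2.12 × 1.16 − 0.5 × 1.16²] = 13.6 mA.

Triode; I_D = 13.6 mA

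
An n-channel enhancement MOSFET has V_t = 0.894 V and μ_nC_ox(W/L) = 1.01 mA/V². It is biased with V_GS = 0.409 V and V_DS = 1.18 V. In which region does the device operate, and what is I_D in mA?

Cutoff; I_D = 0 mA

V_GS = 0.409 V < V_t = 0.894 V, so the transistor is in cutoff.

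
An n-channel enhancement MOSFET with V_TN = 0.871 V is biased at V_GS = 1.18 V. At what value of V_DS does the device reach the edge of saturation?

The boundary between triode and saturation is V_DS = V_GS − V_TN = V_ov.
V_ov = 1.18 − 0.871 = 0.309 V.

V_DS,sat = 0.309 V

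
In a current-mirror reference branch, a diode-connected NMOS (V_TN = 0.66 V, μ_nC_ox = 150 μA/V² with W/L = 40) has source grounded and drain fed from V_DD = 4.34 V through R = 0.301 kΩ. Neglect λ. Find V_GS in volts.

With gate tied to drain, V_GS = V_DS ≥ V_GS − V_TN, so the device is in saturation.
k_n = μ_nC_ox · (W/L) = 6 mA/V².
KCL at the drain: ½ k_n (V_GS − V_TN)² = (V_DD − V_GS)/R.
Let x = V_GS − 0.66. Then 0.903 x² + x − 3.68 = 0, giving x = 1.54 V (positive root), so V_GS = 2.2 V.
I_D = (V_DD − V_GS)/R = (4.34 − 2.2) / 0.301 = 7.11 mA.

V_GS = 2.20 V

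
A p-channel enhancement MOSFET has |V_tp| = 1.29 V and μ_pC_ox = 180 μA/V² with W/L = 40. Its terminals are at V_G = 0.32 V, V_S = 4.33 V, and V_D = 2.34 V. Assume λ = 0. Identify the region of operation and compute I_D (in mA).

Triode; I_D = 24.7 mA

V_SG = V_S − V_G = 4.33 − 0.32 = 4.01 V; V_SD = V_S − V_D = 4.33 − 2.34 = 1.99 V.
k_p = μ_pC_ox · (W/L) = 7.2 mA/V².
V_ov = V_SG − |V_tp| = 4.01 − 1.29 = 2.72 V.
Since V_SD = 1.99 V < V_ov = 2.72 V, the device is in the triode region.
I_D = k_p [V_ov · V_SD − ½ V_SD²] = 7.2 × [2.72 × 1.99 − 0.5 × 1.99²] = 24.7 mA.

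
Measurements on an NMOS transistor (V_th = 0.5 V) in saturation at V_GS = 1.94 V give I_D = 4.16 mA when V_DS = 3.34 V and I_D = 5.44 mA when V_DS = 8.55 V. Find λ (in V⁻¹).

λ = 0.0736 V⁻¹

With V_GS fixed, I_D ∝ (1 + λ V_DS) in saturation, so I_D2/I_D1 = (1 + λ V_DS2)/(1 + λ V_DS1).
5.44/4.16 = 1.308 = (1 + 8.55 λ)/(1 + 3.34 λ).
Solving: λ (I_D1 V_DS2 − I_D2 V_DS1) = I_D2 − I_D1, so λ = (5.44 − 4.16) / (4.16 × 8.55 − 5.44 × 3.34) = 1.28 / 17.4 = 0.0736 V⁻¹.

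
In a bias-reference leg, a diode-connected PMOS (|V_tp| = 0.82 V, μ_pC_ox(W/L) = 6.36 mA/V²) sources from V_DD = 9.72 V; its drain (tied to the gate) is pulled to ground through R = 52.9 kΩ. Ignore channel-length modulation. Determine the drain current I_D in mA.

I_D = 0.164 mA

With gate tied to drain, V_SG = V_SD ≥ V_SG − |V_tp|, so the device is in saturation.
KCL at the drain: ½ k_p (V_SG − |V_tp|)² = (V_DD − V_SG)/R.
Let x = V_SG − 0.82. Then 168 x² + x − 8.9 = 0, giving x = 0.227 V (positive root), so V_SG = 1.05 V.
I_D = (V_DD − V_SG)/R = (9.72 − 1.05) / 52.9 = 0.164 mA.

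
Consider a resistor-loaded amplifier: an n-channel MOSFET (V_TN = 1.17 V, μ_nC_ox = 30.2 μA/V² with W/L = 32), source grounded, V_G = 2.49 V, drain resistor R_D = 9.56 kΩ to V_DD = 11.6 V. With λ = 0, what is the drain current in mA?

V_GS = V_G = 2.49 V, so V_ov = 2.49 − 1.17 = 1.32 V.
k_n = μ_nC_ox · (W/L) = 0.9664 mA/V².
Assume saturation: I_D = ½ k_n V_ov² = 0.5 × 0.9664 × 1.32² = 0.842 mA, giving V_DS = V_DD − I_D R_D = 11.6 − 0.842 × 9.56 = 3.55 V.
V_DS = 3.55 V ≥ V_ov = 1.32 V, confirming saturation.

I_D = 0.842 mA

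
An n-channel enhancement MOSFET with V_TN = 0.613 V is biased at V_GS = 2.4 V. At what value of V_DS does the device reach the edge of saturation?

V_DS,sat = 1.79 V

The boundary between triode and saturation is V_DS = V_GS − V_TN = V_ov.
V_ov = 2.4 − 0.613 = 1.79 V.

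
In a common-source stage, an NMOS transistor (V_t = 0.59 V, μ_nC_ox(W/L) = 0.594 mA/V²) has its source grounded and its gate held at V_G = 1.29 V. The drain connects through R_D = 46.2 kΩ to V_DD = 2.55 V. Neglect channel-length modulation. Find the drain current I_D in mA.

V_GS = V_G = 1.29 V, so V_ov = 1.29 − 0.59 = 0.7 V.
Assume saturation: I_D = ½ k_n V_ov² = 0.5 × 0.594 × 0.7² = 0.146 mA, giving V_DS = V_DD − I_D R_D = 2.55 − 0.146 × 46.2 = -4.17 V.
But -4.17 V < V_ov = 0.7 V, so the device is actually in triode.
In triode I_D = k_n[V_ov V_DS − ½ V_DS²] and I_D = (V_DD − V_DS)/R_D. Equating: 13.7 V_DS² − 20.21 V_DS + 2.55 = 0, giving V_DS = 0.139 V (the root below V_ov).
I_D = (2.55 − 0.139) / 46.2 = 0.0522 mA.

I_D = 0.0522 mA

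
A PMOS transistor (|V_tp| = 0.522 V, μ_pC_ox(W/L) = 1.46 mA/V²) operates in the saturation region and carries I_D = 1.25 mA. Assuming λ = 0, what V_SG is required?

V_SG = 1.83 V

In saturation I_D = ½ k_p (V_SG − |V_tp|)², so V_SG − |V_tp| = √(2 I_D / k_p) = √(2 × 1.25 / 1.46) = 1.31 V.
V_SG = 0.522 + 1.31 = 1.83 V.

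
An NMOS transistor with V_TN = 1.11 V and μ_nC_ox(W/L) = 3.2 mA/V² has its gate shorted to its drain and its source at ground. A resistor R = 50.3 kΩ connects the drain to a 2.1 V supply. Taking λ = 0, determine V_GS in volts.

With gate tied to drain, V_GS = V_DS ≥ V_GS − V_TN, so the device is in saturation.
KCL at the drain: ½ k_n (V_GS − V_TN)² = (V_DD − V_GS)/R.
Let x = V_GS − 1.11. Then 80.5 x² + x − 0.99 = 0, giving x = 0.105 V (positive root), so V_GS = 1.21 V.
I_D = (V_DD − V_GS)/R = (2.1 − 1.21) / 50.3 = 0.0176 mA.

V_GS = 1.21 V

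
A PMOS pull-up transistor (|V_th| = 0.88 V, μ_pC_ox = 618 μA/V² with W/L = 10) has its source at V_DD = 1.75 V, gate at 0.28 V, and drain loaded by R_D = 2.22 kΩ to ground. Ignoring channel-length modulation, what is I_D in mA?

V_SG = V_DD − V_G = 1.75 − 0.28 = 1.47 V, so V_ov = 1.47 − 0.88 = 0.59 V.
k_p = μ_pC_ox · (W/L) = 6.18 mA/V².
Assume saturation: I_D = ½ k_p V_ov² = 0.5 × 6.18 × 0.59² = 1.08 mA, giving V_SD = V_DD − I_D R_D = 1.75 − 1.08 × 2.22 = -0.638 V.
But -0.638 V < V_ov = 0.59 V, so the device is actually in triode.
In triode I_D = k_p[V_ov V_SD − ½ V_SD²] and I_D = (V_DD − V_SD)/R_D. Equating: 6.86 V_SD² − 9.095 V_SD + 1.75 = 0, giving V_SD = 0.234 V (the root below V_ov).
I_D = (1.75 − 0.234) / 2.22 = 0.683 mA.

I_D = 0.683 mA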